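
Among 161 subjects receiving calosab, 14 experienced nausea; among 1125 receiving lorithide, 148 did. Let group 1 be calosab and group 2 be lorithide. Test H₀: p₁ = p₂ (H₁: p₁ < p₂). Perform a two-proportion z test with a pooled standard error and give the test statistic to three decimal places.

p̂₁ = 14/161 = 0.08696, p̂₂ = 148/1125 = 0.13156.
Pooled p̂ = (14+148)/(161+1125) = 162/1286 = 0.12597.
SE = √(p̂(1−p̂)(1/n₁+1/n₂)) = √(0.12597·0.87403·0.00710007) = √(0.000781739) = 0.02796.
z = (0.08696 − 0.13156)/0.02796 = -0.04460/0.02796 = -1.595.

z = -1.595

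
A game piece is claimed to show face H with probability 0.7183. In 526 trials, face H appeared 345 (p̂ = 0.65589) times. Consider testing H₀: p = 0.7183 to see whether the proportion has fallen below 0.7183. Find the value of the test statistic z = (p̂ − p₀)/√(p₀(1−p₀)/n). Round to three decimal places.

z = -3.182

p̂ = 345/526 ≈ 0.655894.
Under H₀, SE = √(0.7183·0.2817/526) = √(0.000384687) = 0.019613.
z = (0.655894 − 0.7183)/0.019613 = -0.062406/0.019613 = -3.182.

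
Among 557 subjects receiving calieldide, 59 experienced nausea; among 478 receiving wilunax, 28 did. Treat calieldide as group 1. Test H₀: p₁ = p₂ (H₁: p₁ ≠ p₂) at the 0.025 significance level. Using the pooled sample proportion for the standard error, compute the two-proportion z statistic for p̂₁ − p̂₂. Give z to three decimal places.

p̂₁ = 59/557 = 0.105925, p̂₂ = 28/478 = 0.058577.
Pooled p̂ = (59+28)/(557+478) = 87/1035 = 0.084058.
SE = √(0.0769922 × 0.00388738) = 0.017300.
z = (0.105925 − 0.058577)/0.017300 = 0.047348/0.017300 = 2.737.
p-value = 2·P(Z > 2.737) ≈ 0.0062. With α = 0.025, reject H₀.

z = 2.737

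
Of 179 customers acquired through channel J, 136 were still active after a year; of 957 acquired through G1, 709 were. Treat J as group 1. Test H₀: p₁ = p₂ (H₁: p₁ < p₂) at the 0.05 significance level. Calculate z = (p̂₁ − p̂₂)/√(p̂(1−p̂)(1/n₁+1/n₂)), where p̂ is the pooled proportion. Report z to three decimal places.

z = 0.532

p̂₁ = 136/179 = 0.75978, p̂₂ = 709/957 = 0.74086.
Pooled p̂ = (136+709)/(179+957) = 845/1136 = 0.74384.
SE = √(p̂(1−p̂)(1/n₁+1/n₂)) = √(0.74384·0.25616·0.00663152) = √(0.00126359) = 0.03555.
z = (0.75978 − 0.74086)/0.03555 = 0.01892/0.03555 = 0.532.
p-value = P(Z < 0.532) ≈ 0.7027, so at α = 0.05 we fail to reject H₀.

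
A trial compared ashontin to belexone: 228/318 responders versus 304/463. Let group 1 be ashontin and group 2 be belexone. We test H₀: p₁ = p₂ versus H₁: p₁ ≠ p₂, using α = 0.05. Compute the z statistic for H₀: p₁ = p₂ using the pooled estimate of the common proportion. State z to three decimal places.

z = 1.779

p̂₁ = 228/318 ≈ 0.71698, p̂₂ = 304/463 ≈ 0.65659.
Pooled p̂ = (228+304)/(318+463) = 532/781 = 0.68118.
SE = √(p̂(1−p̂)(1/n₁+1/n₂)) = √(0.68118·0.31882·0.00530448) = √(0.001152) = 0.03394.
z = (0.71698 − 0.65659)/0.03394 = 0.06039/0.03394 = 1.779.
p-value = 2·P(Z > 1.779) ≈ 0.0752; since p > α = 0.05, fail to reject H₀.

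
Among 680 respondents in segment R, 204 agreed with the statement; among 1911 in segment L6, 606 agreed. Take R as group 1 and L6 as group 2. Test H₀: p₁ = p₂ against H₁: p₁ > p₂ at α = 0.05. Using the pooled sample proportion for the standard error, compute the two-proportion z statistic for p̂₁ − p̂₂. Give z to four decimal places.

p̂₁ = 204/680 = 0.300000, p̂₂ = 606/1911 = 0.317111.
Pooled p̂ = (204+606)/(680+1911) = 810/2591 = 0.312621.
SE = √(p̂(1−p̂)(1/n₁+1/n₂)) = √(0.312621·0.687379·0.00199387) = √(0.000428462) = 0.020699.
z = (0.300000 − 0.317111)/0.020699 = -0.017111/0.020699 = -0.8267.
p-value = P(Z > -0.827) ≈ 0.7958. With α = 0.05, fail to reject H₀.

z = -0.8267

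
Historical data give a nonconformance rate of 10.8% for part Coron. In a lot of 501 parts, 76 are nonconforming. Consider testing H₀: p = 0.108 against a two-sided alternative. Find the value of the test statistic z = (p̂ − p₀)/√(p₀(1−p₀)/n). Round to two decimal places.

z = 3.15

p̂ = 76/501 ≈ 0.15170.
Under H₀, SE = √(0.108·0.892/501) = √(0.000192287) = 0.01387.
z = (0.15170 − 0.108)/0.01387 = 0.04370/0.01387 = 3.15.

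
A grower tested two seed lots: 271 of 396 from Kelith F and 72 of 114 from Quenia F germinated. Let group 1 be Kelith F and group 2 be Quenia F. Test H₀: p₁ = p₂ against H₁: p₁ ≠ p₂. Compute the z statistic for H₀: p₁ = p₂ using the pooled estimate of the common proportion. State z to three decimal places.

z = 1.058

p̂₁ = 271/396 ≈ 0.68434, p̂₂ = 72/114 ≈ 0.63158.
Pooled p̂ = (271+72)/(396+114) = 343/510 = 0.67255.
SE = √(p̂(1−p̂)(1/n₁+1/n₂)) = √(0.67255·0.32745·0.0112972) = √(0.00248794) = 0.04988.
z = (0.68434 − 0.63158)/0.04988 = 0.05276/0.04988 = 1.058.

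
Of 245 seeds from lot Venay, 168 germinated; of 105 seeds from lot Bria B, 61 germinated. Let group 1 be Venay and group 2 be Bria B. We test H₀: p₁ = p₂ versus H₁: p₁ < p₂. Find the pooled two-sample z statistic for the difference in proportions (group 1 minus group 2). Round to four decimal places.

p̂₁ = 168/245 = 0.6857143, p̂₂ = 61/105 = 0.5809524.
Pooled p̂ = (168+61)/(245+105) = 229/350 = 0.6542857.
SE = √(0.226196 × 0.0136054) = 0.0554752.
z = (0.6857143 − 0.5809524)/0.0554752 = 0.1047619/0.0554752 = 1.8884.

z = 1.8884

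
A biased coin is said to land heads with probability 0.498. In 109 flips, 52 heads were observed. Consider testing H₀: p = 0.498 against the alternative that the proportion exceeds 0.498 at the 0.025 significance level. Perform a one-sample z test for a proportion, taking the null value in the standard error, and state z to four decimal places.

p̂ = 52/109 ≈ 0.477064.
SE = √(p₀(1−p₀)/n) = √(0.25/109) = 0.047891.
z = (0.477064 − 0.498)/0.047891 = -0.020936/0.047891 = -0.4372.
p-value = P(Z > -0.437) ≈ 0.6690; since p > α = 0.025, fail to reject H₀.

z = -0.4372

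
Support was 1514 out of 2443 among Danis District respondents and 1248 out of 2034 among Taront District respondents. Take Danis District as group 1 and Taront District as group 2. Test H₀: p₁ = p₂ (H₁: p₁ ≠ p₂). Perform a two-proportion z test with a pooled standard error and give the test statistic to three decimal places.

z = 0.422

p̂₁ = 1514/2443 ≈ 0.61973, p̂₂ = 1248/2034 ≈ 0.61357.
Pooled p̂ = (1514+1248)/(2443+2034) = 2762/4477 = 0.61693.
SE = √(p̂(1−p̂)(1/n₁+1/n₂)) = √(0.61693·0.38307·0.000900975) = √(0.000212925) = 0.01459.
z = (0.61973 − 0.61357)/0.01459 = 0.00616/0.01459 = 0.422.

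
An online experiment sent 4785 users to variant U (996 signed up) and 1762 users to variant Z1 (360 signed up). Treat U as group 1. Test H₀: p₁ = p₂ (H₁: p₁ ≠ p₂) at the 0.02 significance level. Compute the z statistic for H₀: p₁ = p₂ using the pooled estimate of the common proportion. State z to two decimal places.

z = 0.34

p̂₁ = 996/4785 ≈ 0.20815, p̂₂ = 360/1762 ≈ 0.20431.
Pooled p̂ = (996+360)/(4785+1762) = 1356/6547 = 0.20712.
SE = √(0.16422 × 0.000776523) = 0.01129.
z = (0.20815 − 0.20431)/0.01129 = 0.00384/0.01129 = 0.34.
Two-sided p-value ≈ 2·Φ(−0.340) = 0.7340, so at α = 0.02 we fail to reject H₀.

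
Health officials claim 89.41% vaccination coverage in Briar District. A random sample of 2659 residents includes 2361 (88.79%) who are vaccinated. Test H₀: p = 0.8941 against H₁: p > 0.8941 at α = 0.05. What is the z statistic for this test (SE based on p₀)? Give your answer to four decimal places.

z = -1.0343

p̂ = 2361/2659 = 0.8879278.
Under H₀, SE = √(0.8941·0.1059/2659) = √(3.56093e-05) = 0.0059674.
z = (0.8879278 − 0.8941)/0.0059674 = -0.0061722/0.0059674 = -1.0343.
p-value = P(Z > -1.034) ≈ 0.8495, so at α = 0.05 we fail to reject H₀.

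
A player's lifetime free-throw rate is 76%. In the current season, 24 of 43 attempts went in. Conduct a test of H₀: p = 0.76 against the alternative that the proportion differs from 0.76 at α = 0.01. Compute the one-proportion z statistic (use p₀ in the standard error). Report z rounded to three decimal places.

z = -3.099

p̂ = 24/43 = 0.55814.
SE = √(p₀(1−p₀)/n) = √(0.1824/43) = 0.06513.
z = (0.55814 − 0.76)/0.06513 = -0.20186/0.06513 = -3.099.
Two-sided p-value ≈ 2·Φ(−3.099) = 0.0019, so at α = 0.01 we reject H₀.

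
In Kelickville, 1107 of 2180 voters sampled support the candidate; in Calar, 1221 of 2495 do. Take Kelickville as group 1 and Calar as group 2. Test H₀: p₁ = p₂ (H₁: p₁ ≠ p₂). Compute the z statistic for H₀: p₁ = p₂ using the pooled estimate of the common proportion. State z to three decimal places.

z = 1.257

p̂₁ = 1107/2180 = 0.5077982, p̂₂ = 1221/2495 = 0.4893788.
Pooled p̂ = (1107+1221)/(2180+2495) = 2328/4675 = 0.4979679.
SE = √(0.249996 × 0.000859517) = 0.0146586.
z = (0.5077982 − 0.4893788)/0.0146586 = 0.0184194/0.0146586 = 1.257.
Two-sided p-value ≈ 2·Φ(−1.257) = 0.2089.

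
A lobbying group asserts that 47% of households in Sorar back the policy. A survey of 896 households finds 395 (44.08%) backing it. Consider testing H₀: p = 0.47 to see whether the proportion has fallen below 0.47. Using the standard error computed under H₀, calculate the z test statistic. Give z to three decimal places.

z = -1.748

p̂ = 395/896 = 0.440848.
SE = √(p₀(1−p₀)/n) = √(0.2491/896) = 0.016674.
z = (0.440848 − 0.47)/0.016674 = -0.029152/0.016674 = -1.748.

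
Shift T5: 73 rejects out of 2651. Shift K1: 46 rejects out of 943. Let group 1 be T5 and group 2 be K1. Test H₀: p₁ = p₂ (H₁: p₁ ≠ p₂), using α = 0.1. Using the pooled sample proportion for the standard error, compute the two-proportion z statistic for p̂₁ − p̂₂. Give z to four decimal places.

p̂₁ = 73/2651 ≈ 0.027537, p̂₂ = 46/943 ≈ 0.048780.
Pooled p̂ = (73+46)/(2651+943) = 119/3594 = 0.033111.
SE = √(0.0320144 × 0.00143766) = 0.006784.
z = (0.027537 − 0.048780)/0.006784 = -0.021243/0.006784 = -3.1313.
p-value = 2·P(Z > 3.131) ≈ 0.0017; since p < α = 0.1, reject H₀.

z = -3.1313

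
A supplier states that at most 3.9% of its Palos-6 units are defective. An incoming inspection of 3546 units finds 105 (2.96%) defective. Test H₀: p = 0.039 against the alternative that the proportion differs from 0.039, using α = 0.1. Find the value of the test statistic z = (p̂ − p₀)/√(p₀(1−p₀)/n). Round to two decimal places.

z = -2.89

p̂ = 105/3546 = 0.02961.
Under H₀, SE = √(0.039·0.961/3546) = √(1.05694e-05) = 0.00325.
z = (0.02961 − 0.039)/0.00325 = -0.00939/0.00325 = -2.89.
p-value = 2·P(Z > 2.888) ≈ 0.0039, so at α = 0.1 we reject H₀.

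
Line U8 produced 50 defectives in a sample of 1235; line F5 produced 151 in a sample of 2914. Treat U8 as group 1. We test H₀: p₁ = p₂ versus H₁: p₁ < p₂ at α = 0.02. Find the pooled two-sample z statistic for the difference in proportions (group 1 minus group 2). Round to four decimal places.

z = -1.5546

p̂₁ = 50/1235 ≈ 0.040486, p̂₂ = 151/2914 ≈ 0.051819.
Pooled p̂ = (50+151)/(1235+2914) = 201/4149 = 0.048445.
SE = √(0.0460985 × 0.00115289) = 0.007290.
z = (0.040486 − 0.051819)/0.007290 = -0.011333/0.007290 = -1.5546.
p-value = P(Z < -1.555) ≈ 0.0600, so at α = 0.02 we fail to reject H₀.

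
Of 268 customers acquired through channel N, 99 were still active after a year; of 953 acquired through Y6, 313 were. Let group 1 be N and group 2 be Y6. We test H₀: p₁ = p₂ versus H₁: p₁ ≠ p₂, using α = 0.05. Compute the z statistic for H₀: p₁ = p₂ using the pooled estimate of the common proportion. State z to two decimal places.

p̂₁ = 99/268 ≈ 0.3694, p̂₂ = 313/953 ≈ 0.3284.
Pooled p̂ = (99+313)/(268+953) = 412/1221 = 0.3374.
SE = √(p̂(1−p̂)(1/n₁+1/n₂)) = √(0.3374·0.6626·0.00478066) = √(0.00106881) = 0.0327.
z = (0.3694 − 0.3284)/0.0327 = 0.0410/0.0327 = 1.25.
p-value = 2·P(Z > 1.253) ≈ 0.2102, so at α = 0.05 we fail to reject H₀.

z = 1.25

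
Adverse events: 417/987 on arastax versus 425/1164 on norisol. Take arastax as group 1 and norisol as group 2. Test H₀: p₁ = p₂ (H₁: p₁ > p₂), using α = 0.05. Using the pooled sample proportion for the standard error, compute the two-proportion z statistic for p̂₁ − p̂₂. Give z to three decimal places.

p̂₁ = 417/987 ≈ 0.422492, p̂₂ = 425/1164 ≈ 0.365120.
Pooled p̂ = (417+425)/(987+1164) = 842/2151 = 0.391446.
SE = √(p̂(1−p̂)(1/n₁+1/n₂)) = √(0.391446·0.608554·0.00187228) = √(0.000446007) = 0.021119.
z = (0.422492 − 0.365120)/0.021119 = 0.057372/0.021119 = 2.717.
p-value = P(Z > 2.717) ≈ 0.0033; since p < α = 0.05, reject H₀.

z = 2.717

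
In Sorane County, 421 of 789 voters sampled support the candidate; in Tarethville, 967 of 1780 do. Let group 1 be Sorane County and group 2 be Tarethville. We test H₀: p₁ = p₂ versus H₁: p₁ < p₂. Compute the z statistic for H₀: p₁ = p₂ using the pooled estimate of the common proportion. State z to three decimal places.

p̂₁ = 421/789 = 0.53359, p̂₂ = 967/1780 = 0.54326.
Pooled p̂ = (421+967)/(789+1780) = 1388/2569 = 0.54029.
SE = √(p̂(1−p̂)(1/n₁+1/n₂)) = √(0.54029·0.45971·0.00182922) = √(0.000454337) = 0.02132.
z = (0.53359 − 0.54326)/0.02132 = -0.00967/0.02132 = -0.454.
p-value = P(Z < -0.454) ≈ 0.3250.

z = -0.454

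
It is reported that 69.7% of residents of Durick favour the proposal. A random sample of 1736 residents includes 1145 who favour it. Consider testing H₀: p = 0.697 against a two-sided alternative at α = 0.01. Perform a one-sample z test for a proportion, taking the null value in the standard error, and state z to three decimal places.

z = -3.394

p̂ = 1145/1736 = 0.65956.
Under H₀, SE = √(0.697·0.303/1736) = √(0.000121654) = 0.01103.
z = (0.65956 − 0.697)/0.01103 = -0.03744/0.01103 = -3.394.
p-value = 2·P(Z > 3.394) ≈ 0.0007, so at α = 0.01 we reject H₀.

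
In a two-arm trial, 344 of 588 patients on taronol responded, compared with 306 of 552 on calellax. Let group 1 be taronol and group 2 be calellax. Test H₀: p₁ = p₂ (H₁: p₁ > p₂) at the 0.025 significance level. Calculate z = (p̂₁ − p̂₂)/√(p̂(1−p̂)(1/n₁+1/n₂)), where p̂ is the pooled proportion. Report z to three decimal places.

p̂₁ = 344/588 ≈ 0.58503, p̂₂ = 306/552 ≈ 0.55435.
Pooled p̂ = (344+306)/(588+552) = 650/1140 = 0.57018.
SE = √(p̂(1−p̂)(1/n₁+1/n₂)) = √(0.57018·0.42982·0.00351227) = √(0.000860772) = 0.02934.
z = (0.58503 − 0.55435)/0.02934 = 0.03068/0.02934 = 1.046.
p-value = P(Z > 1.046) ≈ 0.1478, so at α = 0.025 we fail to reject H₀.

z = 1.046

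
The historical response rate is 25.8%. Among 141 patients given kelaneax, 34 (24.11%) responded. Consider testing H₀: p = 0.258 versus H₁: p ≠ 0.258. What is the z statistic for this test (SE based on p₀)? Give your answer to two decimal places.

p̂ = 34/141 ≈ 0.2411.
Standard error under H₀: √(0.258×0.742/141) = 0.0368.
z = (0.2411 − 0.258)/0.0368 = -0.0169/0.0368 = -0.46.
Two-sided p-value ≈ 2·Φ(−0.458) = 0.6472.

z = -0.46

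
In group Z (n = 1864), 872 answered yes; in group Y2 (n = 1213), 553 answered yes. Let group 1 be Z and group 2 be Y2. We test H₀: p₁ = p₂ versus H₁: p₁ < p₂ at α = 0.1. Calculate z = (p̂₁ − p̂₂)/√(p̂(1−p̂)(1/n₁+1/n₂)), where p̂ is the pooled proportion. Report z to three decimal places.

z = 0.648

p̂₁ = 872/1864 = 0.46781, p̂₂ = 553/1213 = 0.45589.
Pooled p̂ = (872+553)/(1864+1213) = 1425/3077 = 0.46311.
SE = √(p̂(1−p̂)(1/n₁+1/n₂)) = √(0.46311·0.53689·0.00136088) = √(0.000338369) = 0.01839.
z = (0.46781 − 0.45589)/0.01839 = 0.01192/0.01839 = 0.648.
p-value = P(Z < 0.648) ≈ 0.7415; since p > α = 0.1, fail to reject H₀.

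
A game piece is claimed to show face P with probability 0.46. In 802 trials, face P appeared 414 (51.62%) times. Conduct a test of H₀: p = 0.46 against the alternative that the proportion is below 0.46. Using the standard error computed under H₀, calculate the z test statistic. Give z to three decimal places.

p̂ = 414/802 ≈ 0.51621.
SE = √(p₀(1−p₀)/n) = √(0.2484/802) = 0.01760.
z = (0.51621 − 0.46)/0.01760 = 0.05621/0.01760 = 3.194.

z = 3.194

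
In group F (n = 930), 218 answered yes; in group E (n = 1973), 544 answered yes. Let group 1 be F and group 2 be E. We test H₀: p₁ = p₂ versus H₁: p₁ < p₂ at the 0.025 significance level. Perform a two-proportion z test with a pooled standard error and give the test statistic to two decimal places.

z = -2.36

p̂₁ = 218/930 ≈ 0.2344, p̂₂ = 544/1973 ≈ 0.2757.
Pooled p̂ = (218+544)/(930+1973) = 762/2903 = 0.2625.
SE = √(p̂(1−p̂)(1/n₁+1/n₂)) = √(0.2625·0.7375·0.00158211) = √(0.000306277) = 0.0175.
z = (0.2344 − 0.2757)/0.0175 = -0.0413/0.0175 = -2.36.
p-value = P(Z < -2.361) ≈ 0.0091; since p < α = 0.025, reject H₀.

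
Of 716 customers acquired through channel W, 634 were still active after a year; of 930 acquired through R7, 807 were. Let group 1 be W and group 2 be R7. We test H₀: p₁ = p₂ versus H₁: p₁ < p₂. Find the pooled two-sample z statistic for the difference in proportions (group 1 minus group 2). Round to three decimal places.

z = 1.080

p̂₁ = 634/716 ≈ 0.88547, p̂₂ = 807/930 ≈ 0.86774.
Pooled p̂ = (634+807)/(716+930) = 1441/1646 = 0.87546.
SE = √(0.109033 × 0.00247192) = 0.01642.
z = (0.88547 − 0.86774)/0.01642 = 0.01773/0.01642 = 1.080.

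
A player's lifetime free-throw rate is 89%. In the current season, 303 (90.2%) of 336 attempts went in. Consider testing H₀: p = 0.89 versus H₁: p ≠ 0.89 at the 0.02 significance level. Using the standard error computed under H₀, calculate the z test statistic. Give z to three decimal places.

z = 0.690

p̂ = 303/336 ≈ 0.901786.
SE = √(p₀(1−p₀)/n) = √(0.0979/336) = 0.017070.
z = (0.901786 − 0.89)/0.017070 = 0.011786/0.017070 = 0.690.
p-value = 2·P(Z > 0.690) ≈ 0.4899; since p > α = 0.02, fail to reject H₀.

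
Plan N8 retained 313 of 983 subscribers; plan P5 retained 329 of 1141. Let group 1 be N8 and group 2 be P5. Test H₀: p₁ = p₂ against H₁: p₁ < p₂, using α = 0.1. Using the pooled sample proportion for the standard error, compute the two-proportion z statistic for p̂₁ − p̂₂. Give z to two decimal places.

z = 1.50

p̂₁ = 313/983 ≈ 0.3184, p̂₂ = 329/1141 ≈ 0.2883.
Pooled p̂ = (313+329)/(983+1141) = 642/2124 = 0.3023.
SE = √(0.210899 × 0.00189372) = 0.0200.
z = (0.3184 − 0.2883)/0.0200 = 0.0301/0.0200 = 1.50.
p-value = P(Z < 1.505) ≈ 0.9338; since p > α = 0.1, fail to reject H₀.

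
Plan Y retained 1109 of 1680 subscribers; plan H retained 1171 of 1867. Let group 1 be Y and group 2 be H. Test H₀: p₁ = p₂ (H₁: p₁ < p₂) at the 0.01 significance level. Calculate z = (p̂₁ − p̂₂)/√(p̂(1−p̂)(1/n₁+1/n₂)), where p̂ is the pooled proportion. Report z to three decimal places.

z = 2.042

p̂₁ = 1109/1680 ≈ 0.660119, p̂₂ = 1171/1867 ≈ 0.627209.
Pooled p̂ = (1109+1171)/(1680+1867) = 2280/3547 = 0.642797.
SE = √(p̂(1−p̂)(1/n₁+1/n₂)) = √(0.642797·0.357203·0.00113086) = √(0.000259655) = 0.016114.
z = (0.660119 − 0.627209)/0.016114 = 0.032910/0.016114 = 2.042.
p-value = P(Z < 2.042) ≈ 0.9794; since p > α = 0.01, fail to reject H₀.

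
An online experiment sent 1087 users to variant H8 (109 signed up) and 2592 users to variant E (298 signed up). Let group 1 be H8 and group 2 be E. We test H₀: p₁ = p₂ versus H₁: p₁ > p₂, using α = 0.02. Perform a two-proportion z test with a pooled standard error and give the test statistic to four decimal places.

z = -1.2963

p̂₁ = 109/1087 = 0.100276, p̂₂ = 298/2592 = 0.114969.
Pooled p̂ = (109+298)/(1087+2592) = 407/3679 = 0.110628.
SE = √(0.0983894 × 0.00130577) = 0.011335.
z = (0.100276 − 0.114969)/0.011335 = -0.014693/0.011335 = -1.2963.
p-value = P(Z > -1.296) ≈ 0.9026. With α = 0.02, fail to reject H₀.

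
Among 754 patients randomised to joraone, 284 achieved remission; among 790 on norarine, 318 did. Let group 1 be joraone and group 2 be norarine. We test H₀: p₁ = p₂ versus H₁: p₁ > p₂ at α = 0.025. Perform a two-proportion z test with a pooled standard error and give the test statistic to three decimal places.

z = -1.042

p̂₁ = 284/754 ≈ 0.37666, p̂₂ = 318/790 ≈ 0.40253.
Pooled p̂ = (284+318)/(754+790) = 602/1544 = 0.38990.
SE = √(0.237877 × 0.00259208) = 0.02483.
z = (0.37666 − 0.40253)/0.02483 = -0.02587/0.02483 = -1.042.
p-value = P(Z > -1.042) ≈ 0.8513; since p > α = 0.025, fail to reject H₀.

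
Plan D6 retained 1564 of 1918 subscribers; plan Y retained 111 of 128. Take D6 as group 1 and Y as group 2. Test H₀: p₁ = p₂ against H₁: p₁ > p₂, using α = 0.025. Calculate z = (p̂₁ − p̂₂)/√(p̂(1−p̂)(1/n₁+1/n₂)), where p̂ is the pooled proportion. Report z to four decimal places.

p̂₁ = 1564/1918 = 0.815433, p̂₂ = 111/128 = 0.867188.
Pooled p̂ = (1564+111)/(1918+128) = 1675/2046 = 0.818671.
SE = √(0.148449 × 0.00833388) = 0.035173.
z = (0.815433 − 0.867188)/0.035173 = -0.051755/0.035173 = -1.4714.
p-value = P(Z > -1.471) ≈ 0.9294. With α = 0.025, fail to reject H₀.

z = -1.4714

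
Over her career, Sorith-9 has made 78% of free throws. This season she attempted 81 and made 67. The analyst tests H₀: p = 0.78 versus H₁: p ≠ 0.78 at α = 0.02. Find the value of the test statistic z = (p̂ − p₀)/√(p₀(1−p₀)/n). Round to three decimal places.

p̂ = 67/81 ≈ 0.82716.
Standard error under H₀: √(0.78×0.22/81) = 0.04603.
z = (0.82716 − 0.78)/0.04603 = 0.04716/0.04603 = 1.025.
Two-sided p-value ≈ 2·Φ(−1.025) = 0.3055, so at α = 0.02 we fail to reject H₀.

z = 1.025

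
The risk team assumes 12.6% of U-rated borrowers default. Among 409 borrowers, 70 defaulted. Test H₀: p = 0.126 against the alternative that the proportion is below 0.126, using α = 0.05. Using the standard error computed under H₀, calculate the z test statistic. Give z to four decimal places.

p̂ = 70/409 ≈ 0.171149.
Standard error under H₀: √(0.126×0.874/409) = 0.016409.
z = (0.171149 − 0.126)/0.016409 = 0.045149/0.016409 = 2.7515.
p-value = P(Z < 2.752) ≈ 0.9970, so at α = 0.05 we fail to reject H₀.

z = 2.7515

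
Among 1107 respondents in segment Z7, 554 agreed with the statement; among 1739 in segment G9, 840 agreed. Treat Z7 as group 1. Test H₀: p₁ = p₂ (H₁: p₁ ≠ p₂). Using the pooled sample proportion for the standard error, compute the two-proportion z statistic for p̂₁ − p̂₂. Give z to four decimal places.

p̂₁ = 554/1107 ≈ 0.500452, p̂₂ = 840/1739 ≈ 0.483036.
Pooled p̂ = (554+840)/(1107+1739) = 1394/2846 = 0.489810.
SE = √(p̂(1−p̂)(1/n₁+1/n₂)) = √(0.489810·0.510190·0.00147839) = √(0.000369443) = 0.019221.
z = (0.500452 − 0.483036)/0.019221 = 0.017416/0.019221 = 0.9061.

z = 0.9061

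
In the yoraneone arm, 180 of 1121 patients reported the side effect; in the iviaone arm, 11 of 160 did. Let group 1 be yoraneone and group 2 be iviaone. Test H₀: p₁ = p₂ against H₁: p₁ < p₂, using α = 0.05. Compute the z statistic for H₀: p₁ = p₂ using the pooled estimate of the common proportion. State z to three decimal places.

z = 3.050

p̂₁ = 180/1121 ≈ 0.16057, p̂₂ = 11/160 ≈ 0.06875.
Pooled p̂ = (180+11)/(1121+160) = 191/1281 = 0.14910.
SE = √(p̂(1−p̂)(1/n₁+1/n₂)) = √(0.14910·0.85090·0.00714206) = √(0.000906119) = 0.03010.
z = (0.16057 − 0.06875)/0.03010 = 0.09182/0.03010 = 3.050.
p-value = P(Z < 3.050) ≈ 0.9989; since p > α = 0.05, fail to reject H₀.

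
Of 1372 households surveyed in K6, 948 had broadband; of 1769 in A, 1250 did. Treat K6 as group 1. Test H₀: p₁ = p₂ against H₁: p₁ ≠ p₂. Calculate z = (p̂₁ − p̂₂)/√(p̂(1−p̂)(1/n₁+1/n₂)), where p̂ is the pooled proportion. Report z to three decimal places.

p̂₁ = 948/1372 ≈ 0.69096, p̂₂ = 1250/1769 ≈ 0.70661.
Pooled p̂ = (948+1250)/(1372+1769) = 2198/3141 = 0.69978.
SE = √(p̂(1−p̂)(1/n₁+1/n₂)) = √(0.69978·0.30022·0.00129415) = √(0.000271888) = 0.01649.
z = (0.69096 − 0.70661)/0.01649 = -0.01565/0.01649 = -0.949.
Two-sided p-value ≈ 2·Φ(−0.949) = 0.3425.

z = -0.949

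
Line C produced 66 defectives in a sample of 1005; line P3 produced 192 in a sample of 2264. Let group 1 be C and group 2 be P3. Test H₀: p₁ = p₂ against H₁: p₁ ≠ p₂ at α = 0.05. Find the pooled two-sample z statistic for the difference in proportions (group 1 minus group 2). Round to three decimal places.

z = -1.872

p̂₁ = 66/1005 = 0.065672, p̂₂ = 192/2264 = 0.084806.
Pooled p̂ = (66+192)/(1005+2264) = 258/3269 = 0.078923.
SE = √(p̂(1−p̂)(1/n₁+1/n₂)) = √(0.078923·0.921077·0.00143672) = √(0.000104441) = 0.010220.
z = (0.065672 − 0.084806)/0.010220 = -0.019134/0.010220 = -1.872.
p-value = 2·P(Z > 1.872) ≈ 0.0612, so at α = 0.05 we fail to reject H₀.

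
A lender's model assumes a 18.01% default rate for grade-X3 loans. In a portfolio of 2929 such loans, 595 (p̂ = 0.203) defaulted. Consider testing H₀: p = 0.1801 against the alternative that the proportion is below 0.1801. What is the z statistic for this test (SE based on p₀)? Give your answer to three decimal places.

p̂ = 595/2929 ≈ 0.20314.
Under H₀, SE = √(0.1801·0.8199/2929) = √(5.04145e-05) = 0.00710.
z = (0.20314 − 0.1801)/0.00710 = 0.02304/0.00710 = 3.245.
p-value = P(Z < 3.245) ≈ 0.9994.

z = 3.245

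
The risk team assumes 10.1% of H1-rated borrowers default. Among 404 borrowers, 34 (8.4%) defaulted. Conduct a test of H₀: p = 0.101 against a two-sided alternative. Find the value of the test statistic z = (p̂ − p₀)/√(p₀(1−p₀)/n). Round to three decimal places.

z = -1.123

p̂ = 34/404 = 0.08416.
Under H₀, SE = √(0.101·0.899/404) = √(0.00022475) = 0.01499.
z = (0.08416 − 0.101)/0.01499 = -0.01684/0.01499 = -1.123.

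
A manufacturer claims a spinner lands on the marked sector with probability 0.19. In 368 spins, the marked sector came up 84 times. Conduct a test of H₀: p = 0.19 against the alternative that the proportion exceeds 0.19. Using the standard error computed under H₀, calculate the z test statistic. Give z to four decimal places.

p̂ = 84/368 ≈ 0.2282609.
SE = √(p₀(1−p₀)/n) = √(0.1539/368) = 0.0204501.
z = (0.2282609 − 0.19)/0.0204501 = 0.0382609/0.0204501 = 1.8709.
p-value = P(Z > 1.871) ≈ 0.0307.

z = 1.8709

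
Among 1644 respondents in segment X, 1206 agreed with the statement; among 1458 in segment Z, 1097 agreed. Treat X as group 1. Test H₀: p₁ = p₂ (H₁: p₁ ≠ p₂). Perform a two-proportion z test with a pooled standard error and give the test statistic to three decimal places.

p̂₁ = 1206/1644 = 0.733577, p̂₂ = 1097/1458 = 0.752401.
Pooled p̂ = (1206+1097)/(1644+1458) = 2303/3102 = 0.742424.
SE = √(0.19123 × 0.00129414) = 0.015731.
z = (0.733577 − 0.752401)/0.015731 = -0.018824/0.015731 = -1.197.
Two-sided p-value ≈ 2·Φ(−1.197) = 0.2315.

z = -1.197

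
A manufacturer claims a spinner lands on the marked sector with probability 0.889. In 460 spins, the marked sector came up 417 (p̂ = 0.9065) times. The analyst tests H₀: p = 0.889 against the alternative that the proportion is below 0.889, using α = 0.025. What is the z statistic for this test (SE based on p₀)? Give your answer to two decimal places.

p̂ = 417/460 ≈ 0.9065.
Standard error under H₀: √(0.889×0.111/460) = 0.0146.
z = (0.9065 − 0.889)/0.0146 = 0.0175/0.0146 = 1.20.
p-value = P(Z < 1.196) ≈ 0.8842. With α = 0.025, fail to reject H₀.

z = 1.20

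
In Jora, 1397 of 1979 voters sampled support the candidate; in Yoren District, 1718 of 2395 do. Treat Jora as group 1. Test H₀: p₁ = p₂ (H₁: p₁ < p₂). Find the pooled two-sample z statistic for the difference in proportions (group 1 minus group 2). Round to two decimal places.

p̂₁ = 1397/1979 = 0.7059, p̂₂ = 1718/2395 = 0.7173.
Pooled p̂ = (1397+1718)/(1979+2395) = 3115/4374 = 0.7122.
SE = √(0.204987 × 0.000922842) = 0.0138.
z = (0.7059 − 0.7173)/0.0138 = -0.0114/0.0138 = -0.83.
p-value = P(Z < -0.830) ≈ 0.2033.

z = -0.83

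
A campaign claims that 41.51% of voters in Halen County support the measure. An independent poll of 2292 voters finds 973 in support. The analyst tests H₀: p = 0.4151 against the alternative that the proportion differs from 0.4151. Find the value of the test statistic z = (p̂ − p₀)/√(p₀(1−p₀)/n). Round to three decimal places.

p̂ = 973/2292 = 0.42452.
SE = √(p₀(1−p₀)/n) = √(0.24279/2292) = 0.01029.
z = (0.42452 − 0.4151)/0.01029 = 0.00942/0.01029 = 0.915.

z = 0.915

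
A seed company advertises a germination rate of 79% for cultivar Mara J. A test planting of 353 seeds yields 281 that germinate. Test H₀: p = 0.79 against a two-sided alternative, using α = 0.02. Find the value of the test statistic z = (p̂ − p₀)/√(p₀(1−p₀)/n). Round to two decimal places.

p̂ = 281/353 ≈ 0.7960.
Under H₀, SE = √(0.79·0.21/353) = √(0.000469972) = 0.0217.
z = (0.7960 − 0.79)/0.0217 = 0.0060/0.0217 = 0.28.
Two-sided p-value ≈ 2·Φ(−0.278) = 0.7808, so at α = 0.02 we fail to reject H₀.

z = 0.28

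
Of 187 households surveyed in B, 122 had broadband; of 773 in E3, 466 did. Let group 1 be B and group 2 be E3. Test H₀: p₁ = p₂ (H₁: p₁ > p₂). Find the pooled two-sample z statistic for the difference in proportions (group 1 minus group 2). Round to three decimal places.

p̂₁ = 122/187 ≈ 0.65241, p̂₂ = 466/773 ≈ 0.60285.
Pooled p̂ = (122+466)/(187+773) = 588/960 = 0.61250.
SE = √(0.237344 × 0.00664125) = 0.03970.
z = (0.65241 − 0.60285)/0.03970 = 0.04956/0.03970 = 1.248.

z = 1.248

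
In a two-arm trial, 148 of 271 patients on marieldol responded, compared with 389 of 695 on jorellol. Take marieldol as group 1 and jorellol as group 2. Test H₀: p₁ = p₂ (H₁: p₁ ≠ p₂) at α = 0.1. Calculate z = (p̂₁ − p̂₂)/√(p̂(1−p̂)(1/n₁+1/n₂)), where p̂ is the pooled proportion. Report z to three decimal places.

p̂₁ = 148/271 ≈ 0.54613, p̂₂ = 389/695 ≈ 0.55971.
Pooled p̂ = (148+389)/(271+695) = 537/966 = 0.55590.
SE = √(0.246875 × 0.00512889) = 0.03558.
z = (0.54613 − 0.55971)/0.03558 = -0.01358/0.03558 = -0.382.
Two-sided p-value ≈ 2·Φ(−0.382) = 0.7026; since p > α = 0.1, fail to reject H₀.

z = -0.382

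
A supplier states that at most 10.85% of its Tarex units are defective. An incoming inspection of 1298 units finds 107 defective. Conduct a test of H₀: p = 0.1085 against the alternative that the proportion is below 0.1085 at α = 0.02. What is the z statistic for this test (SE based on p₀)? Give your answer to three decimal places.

p̂ = 107/1298 = 0.082435.
Under H₀, SE = √(0.1085·0.8915/1298) = √(7.45206e-05) = 0.008633.
z = (0.082435 − 0.1085)/0.008633 = -0.026065/0.008633 = -3.019.
p-value = P(Z < -3.019) ≈ 0.0013; since p < α = 0.02, reject H₀.

z = -3.019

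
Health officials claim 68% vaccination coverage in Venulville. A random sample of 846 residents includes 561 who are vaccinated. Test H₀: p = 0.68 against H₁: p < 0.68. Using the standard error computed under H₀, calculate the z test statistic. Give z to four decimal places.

p̂ = 561/846 = 0.6631206.
SE = √(p₀(1−p₀)/n) = √(0.2176/846) = 0.0160378.
z = (0.6631206 − 0.68)/0.0160378 = -0.0168794/0.0160378 = -1.0525.

z = -1.0525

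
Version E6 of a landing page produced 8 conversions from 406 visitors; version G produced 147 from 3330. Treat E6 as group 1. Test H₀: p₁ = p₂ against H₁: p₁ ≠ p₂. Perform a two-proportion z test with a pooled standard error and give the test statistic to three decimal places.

p̂₁ = 8/406 = 0.019704, p̂₂ = 147/3330 = 0.044144.
Pooled p̂ = (8+147)/(406+3330) = 155/3736 = 0.041488.
SE = √(p̂(1−p̂)(1/n₁+1/n₂)) = √(0.041488·0.958512·0.00276335) = √(0.00010989) = 0.010483.
z = (0.019704 − 0.044144)/0.010483 = -0.024440/0.010483 = -2.331.

z = -2.331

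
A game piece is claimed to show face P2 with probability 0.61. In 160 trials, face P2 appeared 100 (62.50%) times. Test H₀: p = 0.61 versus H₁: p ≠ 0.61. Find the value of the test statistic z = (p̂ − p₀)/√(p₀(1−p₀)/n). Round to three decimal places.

p̂ = 100/160 ≈ 0.62500.
Under H₀, SE = √(0.61·0.39/160) = √(0.00148687) = 0.03856.
z = (0.62500 − 0.61)/0.03856 = 0.01500/0.03856 = 0.389.
Two-sided p-value ≈ 2·Φ(−0.389) = 0.6973.

z = 0.389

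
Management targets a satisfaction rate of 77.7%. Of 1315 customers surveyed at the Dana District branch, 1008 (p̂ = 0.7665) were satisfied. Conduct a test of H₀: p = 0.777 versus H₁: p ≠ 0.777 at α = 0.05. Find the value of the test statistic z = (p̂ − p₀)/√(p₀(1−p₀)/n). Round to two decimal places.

p̂ = 1008/1315 = 0.7665.
SE = √(p₀(1−p₀)/n) = √(0.17327/1315) = 0.0115.
z = (0.7665 − 0.777)/0.0115 = -0.0105/0.0115 = -0.91.
p-value = 2·P(Z > 0.911) ≈ 0.3622. With α = 0.05, fail to reject H₀.

z = -0.91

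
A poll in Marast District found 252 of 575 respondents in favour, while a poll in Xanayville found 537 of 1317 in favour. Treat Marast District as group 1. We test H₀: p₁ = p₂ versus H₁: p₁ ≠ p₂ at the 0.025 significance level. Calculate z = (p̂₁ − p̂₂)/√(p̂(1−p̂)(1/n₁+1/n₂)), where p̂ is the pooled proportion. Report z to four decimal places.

p̂₁ = 252/575 = 0.438261, p̂₂ = 537/1317 = 0.407745.
Pooled p̂ = (252+537)/(575+1317) = 789/1892 = 0.417019.
SE = √(p̂(1−p̂)(1/n₁+1/n₂)) = √(0.417019·0.582981·0.00249843) = √(0.000607404) = 0.024646.
z = (0.438261 − 0.407745)/0.024646 = 0.030516/0.024646 = 1.2382.
Two-sided p-value ≈ 2·Φ(−1.238) = 0.2156. With α = 0.025, fail to reject H₀.

z = 1.2382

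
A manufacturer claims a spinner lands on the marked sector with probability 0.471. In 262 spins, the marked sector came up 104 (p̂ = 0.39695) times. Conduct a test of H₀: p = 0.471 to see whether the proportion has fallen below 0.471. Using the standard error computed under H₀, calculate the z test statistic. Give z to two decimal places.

p̂ = 104/262 = 0.39695.
Standard error under H₀: √(0.471×0.529/262) = 0.03084.
z = (0.39695 − 0.471)/0.03084 = -0.07405/0.03084 = -2.40.

z = -2.40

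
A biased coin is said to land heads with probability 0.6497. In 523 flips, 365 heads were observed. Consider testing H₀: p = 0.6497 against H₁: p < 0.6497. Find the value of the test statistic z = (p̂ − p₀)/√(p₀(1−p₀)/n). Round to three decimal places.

p̂ = 365/523 = 0.697897.
SE = √(p₀(1−p₀)/n) = √(0.22759/523) = 0.020861.
z = (0.697897 − 0.6497)/0.020861 = 0.048197/0.020861 = 2.310.
p-value = P(Z < 2.310) ≈ 0.9896.

z = 2.310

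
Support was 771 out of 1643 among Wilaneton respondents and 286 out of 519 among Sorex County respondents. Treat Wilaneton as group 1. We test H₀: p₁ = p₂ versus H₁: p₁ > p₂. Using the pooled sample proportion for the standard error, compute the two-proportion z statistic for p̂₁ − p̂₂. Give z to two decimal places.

p̂₁ = 771/1643 ≈ 0.4693, p̂₂ = 286/519 ≈ 0.5511.
Pooled p̂ = (771+286)/(1643+519) = 1057/2162 = 0.4889.
SE = √(p̂(1−p̂)(1/n₁+1/n₂)) = √(0.4889·0.5111·0.00253543) = √(0.000633544) = 0.0252.
z = (0.4693 − 0.5511)/0.0252 = -0.0818/0.0252 = -3.25.
p-value = P(Z > -3.250) ≈ 0.9994.

z = -3.25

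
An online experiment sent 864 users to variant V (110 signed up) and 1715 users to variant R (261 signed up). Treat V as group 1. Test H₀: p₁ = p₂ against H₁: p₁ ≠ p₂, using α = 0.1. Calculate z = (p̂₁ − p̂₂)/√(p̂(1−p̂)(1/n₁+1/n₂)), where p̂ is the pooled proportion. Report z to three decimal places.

z = -1.699

p̂₁ = 110/864 = 0.12731, p̂₂ = 261/1715 = 0.15219.
Pooled p̂ = (110+261)/(864+1715) = 371/2579 = 0.14385.
SE = √(0.12316 × 0.0017405) = 0.01464.
z = (0.12731 − 0.15219)/0.01464 = -0.02488/0.01464 = -1.699.
p-value = 2·P(Z > 1.699) ≈ 0.0894; since p < α = 0.1, reject H₀.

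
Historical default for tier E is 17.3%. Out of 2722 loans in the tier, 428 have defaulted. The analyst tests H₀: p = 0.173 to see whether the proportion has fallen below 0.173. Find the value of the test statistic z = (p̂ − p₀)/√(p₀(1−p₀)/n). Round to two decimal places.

p̂ = 428/2722 ≈ 0.15724.
SE = √(p₀(1−p₀)/n) = √(0.14307/2722) = 0.00725.
z = (0.15724 − 0.173)/0.00725 = -0.01576/0.00725 = -2.17.

z = -2.17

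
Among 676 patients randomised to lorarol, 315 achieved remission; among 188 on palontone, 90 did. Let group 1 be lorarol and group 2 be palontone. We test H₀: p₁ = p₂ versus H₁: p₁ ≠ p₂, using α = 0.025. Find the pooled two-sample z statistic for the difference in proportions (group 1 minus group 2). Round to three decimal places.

z = -0.310

p̂₁ = 315/676 ≈ 0.46598, p̂₂ = 90/188 ≈ 0.47872.
Pooled p̂ = (315+90)/(676+188) = 405/864 = 0.46875.
SE = √(0.249023 × 0.00679844) = 0.04115.
z = (0.46598 − 0.47872)/0.04115 = -0.01274/0.04115 = -0.310.
Two-sided p-value ≈ 2·Φ(−0.310) = 0.7567. With α = 0.025, fail to reject H₀.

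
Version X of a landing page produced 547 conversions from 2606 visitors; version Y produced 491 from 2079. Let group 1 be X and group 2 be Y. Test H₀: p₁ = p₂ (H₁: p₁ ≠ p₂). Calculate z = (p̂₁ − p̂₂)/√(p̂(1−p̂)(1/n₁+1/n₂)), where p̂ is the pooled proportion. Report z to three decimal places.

p̂₁ = 547/2606 ≈ 0.209900, p̂₂ = 491/2079 ≈ 0.236171.
Pooled p̂ = (547+491)/(2606+2079) = 1038/4685 = 0.221558.
SE = √(p̂(1−p̂)(1/n₁+1/n₂)) = √(0.221558·0.778442·0.00086473) = √(0.00014914) = 0.012212.
z = (0.209900 − 0.236171)/0.012212 = -0.026271/0.012212 = -2.151.

z = -2.151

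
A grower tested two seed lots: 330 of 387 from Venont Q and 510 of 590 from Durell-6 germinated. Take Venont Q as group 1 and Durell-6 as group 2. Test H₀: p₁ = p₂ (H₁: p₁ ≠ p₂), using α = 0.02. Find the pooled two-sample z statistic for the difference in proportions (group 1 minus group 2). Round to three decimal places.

p̂₁ = 330/387 = 0.85271, p̂₂ = 510/590 = 0.86441.
Pooled p̂ = (330+510)/(387+590) = 840/977 = 0.85977.
SE = √(0.120562 × 0.00427889) = 0.02271.
z = (0.85271 − 0.86441)/0.02271 = -0.01170/0.02271 = -0.515.
Two-sided p-value ≈ 2·Φ(−0.515) = 0.6067; since p > α = 0.02, fail to reject H₀.

z = -0.515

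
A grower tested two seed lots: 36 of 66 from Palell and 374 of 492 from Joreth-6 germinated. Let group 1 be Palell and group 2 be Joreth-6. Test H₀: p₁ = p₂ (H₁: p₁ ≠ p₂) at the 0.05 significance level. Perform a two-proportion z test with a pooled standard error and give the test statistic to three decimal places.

p̂₁ = 36/66 ≈ 0.54545, p̂₂ = 374/492 ≈ 0.76016.
Pooled p̂ = (36+374)/(66+492) = 410/558 = 0.73477.
SE = √(0.194884 × 0.017184) = 0.05787.
z = (0.54545 − 0.76016)/0.05787 = -0.21471/0.05787 = -3.710.
Two-sided p-value ≈ 2·Φ(−3.710) = 0.0002; since p < α = 0.05, reject H₀.

z = -3.710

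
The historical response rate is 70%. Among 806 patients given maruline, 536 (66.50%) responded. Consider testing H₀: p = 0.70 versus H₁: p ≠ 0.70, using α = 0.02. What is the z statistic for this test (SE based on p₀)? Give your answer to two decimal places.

z = -2.17

p̂ = 536/806 ≈ 0.6650.
SE = √(p₀(1−p₀)/n) = √(0.21/806) = 0.0161.
z = (0.6650 − 0.7)/0.0161 = -0.0350/0.0161 = -2.17.
p-value = 2·P(Z > 2.168) ≈ 0.0302, so at α = 0.02 we fail to reject H₀.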